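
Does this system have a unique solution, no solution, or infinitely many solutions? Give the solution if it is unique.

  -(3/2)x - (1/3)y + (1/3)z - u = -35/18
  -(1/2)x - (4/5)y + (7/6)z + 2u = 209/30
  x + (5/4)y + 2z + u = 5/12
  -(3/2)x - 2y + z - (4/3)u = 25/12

x = 1/2, y = -8/3, z = 1/2, u = 9/4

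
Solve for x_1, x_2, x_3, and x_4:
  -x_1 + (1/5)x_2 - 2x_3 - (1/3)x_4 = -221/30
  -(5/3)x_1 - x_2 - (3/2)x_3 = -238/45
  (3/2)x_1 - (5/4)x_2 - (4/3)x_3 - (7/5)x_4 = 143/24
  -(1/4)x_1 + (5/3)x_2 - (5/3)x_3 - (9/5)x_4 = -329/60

x_1 = 7/3, x_2 = -5/2, x_3 = 13/5, x_4 = -2

Row-reduce the augmented matrix:
R1 ← R1 / (-1).
R2 ← R2 + 5/3·R1.
R3 ← R3 − 3/2·R1.
R4 ← R4 + 1/4·R1.
R2 ← R2 / (-4/3).
R1 ← R1 + 1/5·R2.
R3 ← R3 + 19/20·R2.
R4 ← R4 − 97/60·R2.
R3 ← R3 / (-2707/480).
R1 ← R1 − 69/40·R3.
R2 ← R2 + 11/8·R3.
R4 ← R4 − 169/160·R3.
R4 ← R4 / (-717757/487260).
R1 ← R1 + 6121/13535·R4.
R2 ← R2 − 1162/8121·R4.
R3 ← R3 − 1102/2707·R4.
Reading off the reduced rows gives x_1 = 7/3, x_2 = -5/2, x_3 = 13/5, x_4 = -2.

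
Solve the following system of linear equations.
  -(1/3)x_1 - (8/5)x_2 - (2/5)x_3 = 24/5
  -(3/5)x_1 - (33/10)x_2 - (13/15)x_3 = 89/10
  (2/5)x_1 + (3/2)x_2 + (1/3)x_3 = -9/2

no solution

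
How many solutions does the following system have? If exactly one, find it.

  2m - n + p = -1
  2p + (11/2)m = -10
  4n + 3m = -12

no solution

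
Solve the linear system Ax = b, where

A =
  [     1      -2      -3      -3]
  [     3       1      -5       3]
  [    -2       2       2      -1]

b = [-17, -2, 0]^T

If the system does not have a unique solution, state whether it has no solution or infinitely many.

infinitely many solutions

Row-reduce:
R2 ← R2 − 3·R1.
R3 ← R3 + 2·R1.
R2 ← R2 / (7).
R1 ← R1 + 2·R2.
R3 ← R3 + 2·R2.
R3 ← R3 / (-20/7).
R1 ← R1 + 13/7·R3.
R2 ← R2 − 4/7·R3.
Rank is 3 with 4 unknowns, leaving x_4 free.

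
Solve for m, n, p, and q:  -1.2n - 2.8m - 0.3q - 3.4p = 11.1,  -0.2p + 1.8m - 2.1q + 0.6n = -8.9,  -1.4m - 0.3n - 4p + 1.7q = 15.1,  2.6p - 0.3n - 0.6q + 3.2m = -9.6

Row-reduce the augmented matrix:
R1 ← R1 / (-14/5).
R2 ← R2 − 9/5·R1.
R3 ← R3 + 7/5·R1.
R4 ← R4 − 16/5·R1.
R2 ← R2 / (-6/35).
R1 ← R1 − 3/7·R2.
R3 ← R3 − 3/10·R2.
R4 ← R4 + 117/70·R2.
R3 ← R3 / (-259/40).
R1 ← R1 + 19/4·R3.
R2 ← R2 − 167/12·R3.
R4 ← R4 − 879/40·R3.
R4 ← R4 / (3645/259).
R1 ← R1 + 1046/259·R4.
R2 ← R2 − 6781/777·R4.
R3 ← R3 − 173/518·R4.
Reading off the reduced rows gives m = -1, n = -2, p = -2, q = 3.

m = -1, n = -2, p = -2, q = 3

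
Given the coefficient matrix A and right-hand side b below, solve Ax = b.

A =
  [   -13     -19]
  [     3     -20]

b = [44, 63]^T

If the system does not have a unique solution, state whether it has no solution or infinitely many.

x_1 = 1, x_2 = -3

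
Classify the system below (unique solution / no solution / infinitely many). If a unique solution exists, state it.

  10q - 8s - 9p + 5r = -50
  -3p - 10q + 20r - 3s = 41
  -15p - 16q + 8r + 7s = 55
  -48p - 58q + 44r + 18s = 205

Row-reduce:
R1 ← R1 / (-9).
R2 ← R2 + 3·R1.
R3 ← R3 + 15·R1.
R4 ← R4 + 48·R1.
R2 ← R2 / (-40/3).
R1 ← R1 + 10/9·R2.
R3 ← R3 + 98/3·R2.
R4 ← R4 + 334/3·R2.
R3 ← R3 / (-181/4).
R1 ← R1 + 25/12·R3.
R2 ← R2 + 11/8·R3.
R4 ← R4 + 543/4·R3.
Row 4 reduces to 0 = -1, a contradiction. The system is inconsistent.

no solution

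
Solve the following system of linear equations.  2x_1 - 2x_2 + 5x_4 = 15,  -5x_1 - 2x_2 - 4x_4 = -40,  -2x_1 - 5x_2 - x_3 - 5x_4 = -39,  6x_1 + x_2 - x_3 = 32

x_1 = 4, x_2 = 4, x_3 = -4, x_4 = 3

Row-reduce the augmented matrix:
R1 ← R1 / (2).
R2 ← R2 + 5·R1.
R3 ← R3 + 2·R1.
R4 ← R4 − 6·R1.
R2 ← R2 / (-7).
R1 ← R1 + 1·R2.
R3 ← R3 + 7·R2.
R4 ← R4 − 7·R2.
R3 ← R3 / (-1).
R4 ← R4 + 1·R3.
R4 ← R4 / (2).
R1 ← R1 − 9/7·R4.
R2 ← R2 + 17/14·R4.
R3 ← R3 − 17/2·R4.
Reading off the reduced rows gives x_1 = 4, x_2 = 4, x_3 = -4, x_4 = 3.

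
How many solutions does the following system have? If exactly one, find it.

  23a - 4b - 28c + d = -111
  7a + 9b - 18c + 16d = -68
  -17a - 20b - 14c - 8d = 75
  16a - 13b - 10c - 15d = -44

Row-reduce:
R1 ← R1 / (23).
R2 ← R2 − 7·R1.
R3 ← R3 + 17·R1.
R4 ← R4 − 16·R1.
R2 ← R2 / (235/23).
R1 ← R1 + 4/23·R2.
R3 ← R3 + 528/23·R2.
R4 ← R4 + 235/23·R2.
R3 ← R3 / (-13158/235).
R1 ← R1 + 324/235·R3.
R2 ← R2 + 218/235·R3.
Row 4 reduces to 0 = -1, a contradiction. The system is inconsistent.

no solution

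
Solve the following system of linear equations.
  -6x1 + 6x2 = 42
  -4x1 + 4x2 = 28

Row-reduce:
R1 ← R1 / (-6).
R2 ← R2 + 4·R1.
Rank is 1 with 2 unknowns, leaving x2 free.

infinitely many solutions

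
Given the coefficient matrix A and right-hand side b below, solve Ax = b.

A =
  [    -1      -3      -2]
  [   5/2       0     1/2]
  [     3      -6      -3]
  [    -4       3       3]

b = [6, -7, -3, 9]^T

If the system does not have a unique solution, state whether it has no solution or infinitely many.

Row-reduce:
R1 ← R1 / (-1).
R2 ← R2 − 5/2·R1.
R3 ← R3 − 3·R1.
R4 ← R4 + 4·R1.
R2 ← R2 / (-15/2).
R1 ← R1 − 3·R2.
R3 ← R3 + 15·R2.
R4 ← R4 − 15·R2.
Swap R3 and R4.
R3 ← R3 / (2).
R1 ← R1 − 1/5·R3.
R2 ← R2 − 3/5·R3.
Row 4 reduces to 0 = -1, a contradiction. The system is inconsistent.

no solution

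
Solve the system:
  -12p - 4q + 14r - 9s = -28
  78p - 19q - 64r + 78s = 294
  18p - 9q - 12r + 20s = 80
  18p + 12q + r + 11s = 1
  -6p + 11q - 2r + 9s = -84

Row-reduce:
R1 ← R1 / (-12).
R2 ← R2 − 78·R1.
R3 ← R3 − 18·R1.
R4 ← R4 − 18·R1.
R5 ← R5 + 6·R1.
R2 ← R2 / (-45).
R1 ← R1 − 1/3·R2.
R3 ← R3 + 15·R2.
R4 ← R4 − 6·R2.
R5 ← R5 − 13·R2.
Swap R3 and R4.
R3 ← R3 / (128/5).
R1 ← R1 + 29/30·R3.
R2 ← R2 + 3/5·R3.
R5 ← R5 + 6/5·R3.
Swap R4 and R5.
R4 ← R4 / (7349/384).
R1 ← R1 − 4139/4608·R4.
R2 ← R2 + 331/768·R4.
R3 ← R3 − 1/256·R4.
Row 5 reduces to 0 = 2/3, a contradiction. The system is inconsistent.

no solution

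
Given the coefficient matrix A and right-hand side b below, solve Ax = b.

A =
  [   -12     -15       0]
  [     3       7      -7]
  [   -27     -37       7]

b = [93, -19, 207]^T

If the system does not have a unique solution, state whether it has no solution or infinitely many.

Row-reduce:
R1 ← R1 / (-12).
R2 ← R2 − 3·R1.
R3 ← R3 + 27·R1.
R2 ← R2 / (13/4).
R1 ← R1 − 5/4·R2.
R3 ← R3 + 13/4·R2.
Row 3 reduces to 0 = 2, a contradiction. The system is inconsistent.

no solution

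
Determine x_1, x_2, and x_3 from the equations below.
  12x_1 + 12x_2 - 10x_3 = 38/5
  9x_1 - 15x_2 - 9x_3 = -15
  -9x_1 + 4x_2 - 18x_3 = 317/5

Row-reduce the augmented matrix:
R1 ← R1 / (12).
R2 ← R2 − 9·R1.
R3 ← R3 + 9·R1.
R2 ← R2 / (-24).
R1 ← R1 − 1·R2.
R3 ← R3 − 13·R2.
R3 ← R3 / (-421/16).
R1 ← R1 + 43/48·R3.
R2 ← R2 − 1/16·R3.
Reading off the reduced rows gives x_1 = -11/5, x_2 = 1, x_3 = -11/5.

x_1 = -11/5, x_2 = 1, x_3 = -11/5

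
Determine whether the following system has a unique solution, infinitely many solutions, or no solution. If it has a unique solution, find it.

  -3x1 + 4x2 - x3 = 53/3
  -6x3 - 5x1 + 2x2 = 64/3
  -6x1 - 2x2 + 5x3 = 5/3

x1 = -2, x2 = 8/3, x3 = -1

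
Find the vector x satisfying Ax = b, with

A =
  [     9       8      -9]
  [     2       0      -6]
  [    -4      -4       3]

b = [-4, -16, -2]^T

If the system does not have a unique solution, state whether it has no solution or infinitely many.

infinitely many solutions

Row-reduce:
R1 ← R1 / (9).
R2 ← R2 − 2·R1.
R3 ← R3 + 4·R1.
R2 ← R2 / (-16/9).
R1 ← R1 − 8/9·R2.
R3 ← R3 + 4/9·R2.
Rank is 2 with 3 unknowns, leaving x_3 free.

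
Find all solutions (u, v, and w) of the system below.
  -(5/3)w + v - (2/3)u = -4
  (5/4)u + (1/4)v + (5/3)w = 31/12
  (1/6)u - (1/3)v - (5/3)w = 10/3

Row-reduce the augmented matrix:
R1 ← R1 / (-2/3).
R2 ← R2 − 5/4·R1.
R3 ← R3 − 1/6·R1.
R2 ← R2 / (17/8).
R1 ← R1 + 3/2·R2.
R3 ← R3 + 1/12·R2.
R3 ← R3 / (-655/306).
R1 ← R1 − 25/17·R3.
R2 ← R2 + 35/51·R3.
Reading off the reduced rows gives u = 4, v = -3, w = -1.

u = 4, v = -3, w = -1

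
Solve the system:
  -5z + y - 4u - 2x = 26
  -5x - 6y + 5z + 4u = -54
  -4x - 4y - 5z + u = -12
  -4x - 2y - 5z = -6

x = 4, y = 0, z = -2, u = -6

Row-reduce the augmented matrix:
R1 ← R1 / (-2).
R2 ← R2 + 5·R1.
R3 ← R3 + 4·R1.
R4 ← R4 + 4·R1.
R2 ← R2 / (-17/2).
R1 ← R1 + 1/2·R2.
R3 ← R3 + 6·R2.
R4 ← R4 + 4·R2.
R3 ← R3 / (-125/17).
R1 ← R1 − 25/17·R3.
R2 ← R2 + 35/17·R3.
R4 ← R4 + 55/17·R3.
R4 ← R4 / (9/5).
R1 ← R1 − 1·R4.
R2 ← R2 + 7/5·R4.
R3 ← R3 − 3/25·R4.
Reading off the reduced rows gives x = 4, y = 0, z = -2, u = -6.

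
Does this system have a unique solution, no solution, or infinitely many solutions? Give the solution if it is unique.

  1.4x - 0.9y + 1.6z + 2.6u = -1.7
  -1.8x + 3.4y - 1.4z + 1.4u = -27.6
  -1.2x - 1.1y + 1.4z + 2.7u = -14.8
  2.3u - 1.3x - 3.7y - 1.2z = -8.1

Row-reduce the augmented matrix:
R1 ← R1 / (7/5).
R2 ← R2 + 9/5·R1.
R3 ← R3 + 6/5·R1.
R4 ← R4 + 13/10·R1.
R2 ← R2 / (157/70).
R1 ← R1 + 9/14·R2.
R3 ← R3 + 131/70·R2.
R4 ← R4 + 127/28·R2.
R3 ← R3 / (2606/785).
R1 ← R1 − 209/157·R3.
R2 ← R2 − 46/157·R3.
R4 ← R4 − 507/314·R3.
R4 ← R4 / (104071/10424).
R1 ← R1 + 1807/5212·R4.
R2 ← R2 − 3467/2606·R4.
R3 ← R3 − 13951/5212·R4.
Reading off the reduced rows gives x = 5, y = -3, z = 1, u = -5.

x = 5, y = -3, z = 1, u = -5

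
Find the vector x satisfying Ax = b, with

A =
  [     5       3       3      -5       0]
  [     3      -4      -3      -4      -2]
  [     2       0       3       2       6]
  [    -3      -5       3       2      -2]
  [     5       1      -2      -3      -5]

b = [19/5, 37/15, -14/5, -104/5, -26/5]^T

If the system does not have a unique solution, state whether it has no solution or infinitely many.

Row-reduce the augmented matrix:
R1 ← R1 / (5).
R2 ← R2 − 3·R1.
R3 ← R3 − 2·R1.
R4 ← R4 + 3·R1.
R5 ← R5 − 5·R1.
R2 ← R2 / (-29/5).
R1 ← R1 − 3/5·R2.
R3 ← R3 + 6/5·R2.
R4 ← R4 + 16/5·R2.
R5 ← R5 + 2·R2.
R3 ← R3 / (81/29).
R1 ← R1 − 3/29·R3.
R2 ← R2 − 24/29·R3.
R4 ← R4 − 216/29·R3.
R5 ← R5 + 97/29·R3.
R4 ← R4 / (-35/3).
R1 ← R1 + 34/27·R4.
R2 ← R2 + 29/27·R4.
R3 ← R3 − 122/81·R4.
R5 ← R5 − 598/81·R4.
R5 ← R5 / (-7579/945).
R1 ← R1 − 472/315·R5.
R2 ← R2 − 32/315·R5.
R3 ← R3 + 26/945·R5.
R4 ← R4 − 54/35·R5.
Reading off the reduced rows gives x_1 = -9/5, x_2 = 5/3, x_3 = -12/5, x_4 = -3, x_5 = 7/3.

x_1 = -9/5, x_2 = 5/3, x_3 = -12/5, x_4 = -3, x_5 = 7/3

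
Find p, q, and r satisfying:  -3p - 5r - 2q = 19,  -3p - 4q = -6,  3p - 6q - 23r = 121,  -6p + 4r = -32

Row-reduce the augmented matrix:
R1 ← R1 / (-3).
R2 ← R2 + 3·R1.
R3 ← R3 − 3·R1.
R4 ← R4 + 6·R1.
R2 ← R2 / (-2).
R1 ← R1 − 2/3·R2.
R3 ← R3 + 8·R2.
R4 ← R4 − 4·R2.
R3 ← R3 / (-48).
R1 ← R1 − 10/3·R3.
R2 ← R2 + 5/2·R3.
R4 ← R4 − 24·R3.
R4 reduces to 0 = 0, so the extra equation is consistent.
Reading off the reduced rows gives p = 2, q = 0, r = -5.

p = 2, q = 0, r = -5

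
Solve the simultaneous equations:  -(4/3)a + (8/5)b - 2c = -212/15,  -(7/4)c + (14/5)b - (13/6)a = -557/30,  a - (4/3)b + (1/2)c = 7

no solution

Row-reduce:
R1 ← R1 / (-4/3).
R2 ← R2 + 13/6·R1.
R3 ← R3 − 1·R1.
R2 ← R2 / (1/5).
R1 ← R1 + 6/5·R2.
R3 ← R3 + 2/15·R2.
Row 3 reduces to 0 = -2/3, a contradiction. The system is inconsistent.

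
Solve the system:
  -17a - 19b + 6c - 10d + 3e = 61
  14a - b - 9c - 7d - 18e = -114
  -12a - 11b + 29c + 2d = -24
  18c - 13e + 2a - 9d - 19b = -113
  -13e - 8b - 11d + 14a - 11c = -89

Row-reduce:
R1 ← R1 / (-17).
R2 ← R2 − 14·R1.
R3 ← R3 + 12·R1.
R4 ← R4 − 2·R1.
R5 ← R5 − 14·R1.
R2 ← R2 / (-283/17).
R1 ← R1 − 19/17·R2.
R3 ← R3 − 41/17·R2.
R4 ← R4 + 361/17·R2.
R5 ← R5 + 402/17·R2.
R3 ← R3 / (6842/283).
R1 ← R1 + 177/283·R3.
R2 ← R2 − 69/283·R3.
R4 ← R4 − 6759/283·R3.
R5 ← R5 + 83/283·R3.
R4 ← R4 / (17033/6842).
R1 ← R1 + 1761/6842·R4.
R2 ← R2 − 5789/6842·R4.
R3 ← R3 − 1939/6842·R4.
R5 ← R5 − 17033/6842·R4.
Rank is 4 with 5 unknowns, leaving e free.

infinitely many solutions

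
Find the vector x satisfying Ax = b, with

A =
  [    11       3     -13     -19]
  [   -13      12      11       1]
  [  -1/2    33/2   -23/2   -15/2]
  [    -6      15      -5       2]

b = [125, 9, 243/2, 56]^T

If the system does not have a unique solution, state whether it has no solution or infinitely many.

no solution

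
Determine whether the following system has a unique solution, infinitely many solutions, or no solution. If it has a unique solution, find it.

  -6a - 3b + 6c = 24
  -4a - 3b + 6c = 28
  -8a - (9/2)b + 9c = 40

Row-reduce:
R1 ← R1 / (-6).
R2 ← R2 + 4·R1.
R3 ← R3 + 8·R1.
R2 ← R2 / (-1).
R1 ← R1 − 1/2·R2.
R3 ← R3 + 1/2·R2.
Row 3 reduces to 0 = 2, a contradiction. The system is inconsistent.

no solution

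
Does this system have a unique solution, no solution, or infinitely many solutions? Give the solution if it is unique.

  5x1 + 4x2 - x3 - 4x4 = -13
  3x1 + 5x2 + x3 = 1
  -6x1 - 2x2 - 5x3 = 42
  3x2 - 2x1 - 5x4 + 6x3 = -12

x1 = -5, x2 = 4, x3 = -4, x4 = 2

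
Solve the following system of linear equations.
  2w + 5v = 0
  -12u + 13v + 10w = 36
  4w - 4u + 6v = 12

Row-reduce:
Swap R1 and R2.
R1 ← R1 / (-12).
R3 ← R3 + 4·R1.
R2 ← R2 / (5).
R1 ← R1 + 13/12·R2.
R3 ← R3 − 5/3·R2.
Rank is 2 with 3 unknowns, leaving w free.

infinitely many solutions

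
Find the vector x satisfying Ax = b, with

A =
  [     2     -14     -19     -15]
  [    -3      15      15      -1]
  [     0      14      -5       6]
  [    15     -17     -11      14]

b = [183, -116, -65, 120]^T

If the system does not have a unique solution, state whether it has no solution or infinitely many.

x_1 = 5, x_2 = -4, x_3 = -3, x_4 = -4

Row-reduce the augmented matrix:
R1 ← R1 / (2).
R2 ← R2 + 3·R1.
R4 ← R4 − 15·R1.
R2 ← R2 / (-6).
R1 ← R1 + 7·R2.
R3 ← R3 − 14·R2.
R4 ← R4 − 88·R2.
R3 ← R3 / (-73/2).
R1 ← R1 − 25/4·R3.
R2 ← R2 − 9/4·R3.
R4 ← R4 + 133/2·R3.
R4 ← R4 / (-28294/219).
R1 ← R1 − 1687/146·R4.
R2 ← R2 − 397/438·R4.
R3 ← R3 − 293/219·R4.
Reading off the reduced rows gives x_1 = 5, x_2 = -4, x_3 = -3, x_4 = -4.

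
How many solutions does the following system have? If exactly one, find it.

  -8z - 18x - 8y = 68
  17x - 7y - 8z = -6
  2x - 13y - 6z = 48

Row-reduce the augmented matrix:
R1 ← R1 / (-18).
R2 ← R2 − 17·R1.
R3 ← R3 − 2·R1.
R2 ← R2 / (-131/9).
R1 ← R1 − 4/9·R2.
R3 ← R3 + 125/9·R2.
R3 ← R3 / (1042/131).
R1 ← R1 + 4/131·R3.
R2 ← R2 − 140/131·R3.
Reading off the reduced rows gives x = -2, y = -4, z = 0.

x = -2, y = -4, z = 0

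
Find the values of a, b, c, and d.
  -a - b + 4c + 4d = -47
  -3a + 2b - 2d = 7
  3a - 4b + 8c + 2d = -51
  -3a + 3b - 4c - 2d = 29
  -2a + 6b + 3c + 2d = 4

Row-reduce the augmented matrix:
R1 ← R1 / (-1).
R2 ← R2 + 3·R1.
R3 ← R3 − 3·R1.
R4 ← R4 + 3·R1.
R5 ← R5 + 2·R1.
R2 ← R2 / (5).
R1 ← R1 − 1·R2.
R3 ← R3 + 7·R2.
R4 ← R4 − 6·R2.
R5 ← R5 − 8·R2.
R3 ← R3 / (16/5).
R1 ← R1 + 8/5·R3.
R2 ← R2 + 12/5·R3.
R4 ← R4 + 8/5·R3.
R5 ← R5 − 71/5·R3.
Swap R4 and R5.
R4 ← R4 / (165/4).
R1 ← R1 + 4·R4.
R2 ← R2 + 7·R4.
R3 ← R3 + 7/4·R4.
R5 reduces to 0 = 0, so the extra equation is consistent.
Reading off the reduced rows gives a = 5, b = 6, c = -4, d = -5.

a = 5, b = 6, c = -4, d = -5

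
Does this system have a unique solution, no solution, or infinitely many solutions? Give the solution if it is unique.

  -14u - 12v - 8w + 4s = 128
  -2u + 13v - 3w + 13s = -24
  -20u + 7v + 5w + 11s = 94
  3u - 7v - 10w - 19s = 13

u = -6, v = -3, w = -1, s = 0

Row-reduce the augmented matrix:
R1 ← R1 / (-14).
R2 ← R2 + 2·R1.
R3 ← R3 + 20·R1.
R4 ← R4 − 3·R1.
R2 ← R2 / (103/7).
R1 ← R1 − 6/7·R2.
R3 ← R3 − 169/7·R2.
R4 ← R4 + 67/7·R2.
R3 ← R3 / (2006/103).
R1 ← R1 − 70/103·R3.
R2 ← R2 + 13/103·R3.
R4 ← R4 + 1331/103·R3.
R4 ← R4 / (-20142/1003).
R1 ← R1 + 484/1003·R4.
R2 ← R2 − 749/1003·R4.
R3 ← R3 + 778/1003·R4.
Reading off the reduced rows gives u = -6, v = -3, w = -1, s = 0.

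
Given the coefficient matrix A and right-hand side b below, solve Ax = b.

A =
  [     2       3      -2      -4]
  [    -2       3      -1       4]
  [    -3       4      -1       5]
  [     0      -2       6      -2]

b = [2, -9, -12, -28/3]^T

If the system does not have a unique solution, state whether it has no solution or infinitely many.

x_1 = -4/3, x_2 = -8/3, x_3 = -3, x_4 = -5/3

Row-reduce the augmented matrix:
R1 ← R1 / (2).
R2 ← R2 + 2·R1.
R3 ← R3 + 3·R1.
R2 ← R2 / (6).
R1 ← R1 − 3/2·R2.
R3 ← R3 − 17/2·R2.
R4 ← R4 + 2·R2.
R3 ← R3 / (1/4).
R1 ← R1 + 1/4·R3.
R2 ← R2 + 1/2·R3.
R4 ← R4 − 5·R3.
R4 ← R4 / (18).
R1 ← R1 + 3·R4.
R2 ← R2 + 2·R4.
R3 ← R3 + 4·R4.
Reading off the reduced rows gives x_1 = -4/3, x_2 = -8/3, x_3 = -3, x_4 = -5/3.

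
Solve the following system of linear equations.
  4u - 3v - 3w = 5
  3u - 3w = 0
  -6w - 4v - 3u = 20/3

u = 0, v = -5/3, w = 0

Row-reduce the augmented matrix:
R1 ← R1 / (4).
R2 ← R2 − 3·R1.
R3 ← R3 + 3·R1.
R2 ← R2 / (9/4).
R1 ← R1 + 3/4·R2.
R3 ← R3 + 25/4·R2.
R3 ← R3 / (-31/3).
R1 ← R1 + 1·R3.
R2 ← R2 + 1/3·R3.
Reading off the reduced rows gives u = 0, v = -5/3, w = 0.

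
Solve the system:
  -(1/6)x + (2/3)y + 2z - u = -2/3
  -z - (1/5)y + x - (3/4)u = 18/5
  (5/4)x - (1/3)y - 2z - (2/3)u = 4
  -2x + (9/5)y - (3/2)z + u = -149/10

x = 4, y = -3, z = 1, u = 0

Row-reduce the augmented matrix:
R1 ← R1 / (-1/6).
R2 ← R2 − 1·R1.
R3 ← R3 − 5/4·R1.
R4 ← R4 + 2·R1.
R2 ← R2 / (19/5).
R1 ← R1 + 4·R2.
R3 ← R3 − 14/3·R2.
R4 ← R4 + 31/5·R2.
R3 ← R3 / (-29/57).
R1 ← R1 + 8/19·R3.
R2 ← R2 − 55/19·R3.
R4 ← R4 + 287/38·R3.
R4 ← R4 / (19/116).
R1 ← R1 + 35/29·R4.
R2 ← R2 + 125/116·R4.
R3 ← R3 + 7/29·R4.
Reading off the reduced rows gives x = 4, y = -3, z = 1, u = 0.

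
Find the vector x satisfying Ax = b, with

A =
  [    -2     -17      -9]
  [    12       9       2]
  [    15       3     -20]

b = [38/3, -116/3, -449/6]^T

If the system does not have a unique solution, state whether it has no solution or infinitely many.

x_1 = -5/2, x_2 = -4/3, x_3 = 5/3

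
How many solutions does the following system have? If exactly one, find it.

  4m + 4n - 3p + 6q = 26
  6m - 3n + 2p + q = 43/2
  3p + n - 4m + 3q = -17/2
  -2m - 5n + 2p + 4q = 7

m = 3, n = -1, p = -1, q = 5/2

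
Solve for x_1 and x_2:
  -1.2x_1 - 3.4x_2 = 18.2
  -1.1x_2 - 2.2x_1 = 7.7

x_1 = -1, x_2 = -5

Row-reduce the augmented matrix:
R1 ← R1 / (-6/5).
R2 ← R2 + 11/5·R1.
R2 ← R2 / (77/15).
R1 ← R1 − 17/6·R2.
Reading off the reduced rows gives x_1 = -1, x_2 = -5.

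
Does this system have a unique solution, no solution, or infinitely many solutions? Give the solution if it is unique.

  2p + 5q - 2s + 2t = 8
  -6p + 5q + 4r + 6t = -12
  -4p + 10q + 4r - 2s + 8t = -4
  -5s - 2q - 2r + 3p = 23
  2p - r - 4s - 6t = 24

infinitely many solutions

Row-reduce:
R1 ← R1 / (2).
R2 ← R2 + 6·R1.
R3 ← R3 + 4·R1.
R4 ← R4 − 3·R1.
R5 ← R5 − 2·R1.
R2 ← R2 / (20).
R1 ← R1 − 5/2·R2.
R3 ← R3 − 20·R2.
R4 ← R4 + 19/2·R2.
R5 ← R5 + 5·R2.
Swap R3 and R4.
R3 ← R3 / (-1/10).
R1 ← R1 + 1/2·R3.
R2 ← R2 − 1/5·R3.
Swap R4 and R5.
R4 ← R4 / (-7/2).
R1 ← R1 − 24·R4.
R2 ← R2 + 10·R4.
R3 ← R3 − 97/2·R4.
Rank is 4 with 5 unknowns, leaving t free.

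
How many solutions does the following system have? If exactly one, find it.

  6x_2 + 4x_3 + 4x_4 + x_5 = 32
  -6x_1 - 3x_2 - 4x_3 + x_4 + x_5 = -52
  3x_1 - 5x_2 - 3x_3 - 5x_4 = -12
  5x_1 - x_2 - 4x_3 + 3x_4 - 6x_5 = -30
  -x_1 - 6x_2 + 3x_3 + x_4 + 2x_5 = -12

x_1 = 2, x_2 = 4, x_3 = 6, x_4 = -4, x_5 = 0

Row-reduce the augmented matrix:
Swap R1 and R2.
R1 ← R1 / (-6).
R3 ← R3 − 3·R1.
R4 ← R4 − 5·R1.
R5 ← R5 + 1·R1.
R2 ← R2 / (6).
R1 ← R1 − 1/2·R2.
R3 ← R3 + 13/2·R2.
R4 ← R4 + 7/2·R2.
R5 ← R5 + 11/2·R2.
R3 ← R3 / (-2/3).
R1 ← R1 − 1/3·R3.
R2 ← R2 − 2/3·R3.
R4 ← R4 + 5·R3.
R5 ← R5 − 22/3·R3.
R4 ← R4 / (89/12).
R1 ← R1 + 7/12·R4.
R2 ← R2 − 1/2·R4.
R3 ← R3 − 1/4·R4.
R5 ← R5 − 8/3·R4.
R5 ← R5 / (4643/178).
R1 ← R1 + 67/89·R5.
R2 ← R2 − 509/178·R5.
R3 ← R3 + 162/89·R5.
R4 ← R4 + 395/178·R5.
Reading off the reduced rows gives x_1 = 2, x_2 = 4, x_3 = 6, x_4 = -4, x_5 = 0.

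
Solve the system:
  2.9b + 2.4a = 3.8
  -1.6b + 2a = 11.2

Row-reduce the augmented matrix:
R1 ← R1 / (12/5).
R2 ← R2 − 2·R1.
R2 ← R2 / (-241/60).
R1 ← R1 − 29/24·R2.
Reading off the reduced rows gives a = 4, b = -2.

a = 4, b = -2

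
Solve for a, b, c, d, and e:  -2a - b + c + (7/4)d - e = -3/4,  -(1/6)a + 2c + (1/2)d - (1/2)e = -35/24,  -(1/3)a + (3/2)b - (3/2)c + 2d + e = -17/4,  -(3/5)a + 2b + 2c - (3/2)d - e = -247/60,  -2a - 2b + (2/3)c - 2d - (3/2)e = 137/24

Row-reduce the augmented matrix:
R1 ← R1 / (-2).
R2 ← R2 + 1/6·R1.
R3 ← R3 + 1/3·R1.
R4 ← R4 + 3/5·R1.
R5 ← R5 + 2·R1.
R2 ← R2 / (1/12).
R1 ← R1 − 1/2·R2.
R3 ← R3 − 5/3·R2.
R4 ← R4 − 23/10·R2.
R5 ← R5 + 1·R2.
R3 ← R3 / (-40).
R1 ← R1 + 12·R3.
R2 ← R2 − 23·R3.
R4 ← R4 + 256/5·R3.
R5 ← R5 − 68/3·R3.
R4 ← R4 / (-123/25).
R1 ← R1 + 111/80·R4.
R2 ← R2 − 371/320·R4.
R3 ← R3 − 43/320·R4.
R5 ← R5 + 611/240·R4.
R5 ← R5 / (1733/2952).
R1 ← R1 − 175/328·R5.
R2 ← R2 − 559/3936·R5.
R3 ← R3 + 1081/3936·R5.
R4 ← R4 − 34/123·R5.
Reading off the reduced rows gives a = -1/2, b = -7/3, c = 0, d = -4/3, e = 7/4.

a = -1/2, b = -7/3, c = 0, d = -4/3, e = 7/4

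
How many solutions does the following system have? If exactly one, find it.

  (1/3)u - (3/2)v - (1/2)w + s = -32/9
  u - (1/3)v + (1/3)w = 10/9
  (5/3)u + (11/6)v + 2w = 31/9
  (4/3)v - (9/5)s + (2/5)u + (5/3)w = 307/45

Row-reduce the augmented matrix:
R1 ← R1 / (1/3).
R2 ← R2 − 1·R1.
R3 ← R3 − 5/3·R1.
R4 ← R4 − 2/5·R1.
R2 ← R2 / (25/6).
R1 ← R1 + 9/2·R2.
R3 ← R3 − 28/3·R2.
R4 ← R4 − 47/15·R2.
R3 ← R3 / (59/150).
R1 ← R1 − 12/25·R3.
R2 ← R2 − 11/25·R3.
R4 ← R4 − 111/125·R3.
R4 ← R4 / (-273/59).
R1 ← R1 + 138/59·R4.
R2 ← R2 + 156/59·R4.
R3 ← R3 − 258/59·R4.
Reading off the reduced rows gives u = 4/3, v = 2/3, w = 0, s = -3.

u = 4/3, v = 2/3, w = 0, s = -3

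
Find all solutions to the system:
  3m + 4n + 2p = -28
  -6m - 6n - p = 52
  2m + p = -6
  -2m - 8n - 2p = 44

Row-reduce the augmented matrix:
R1 ← R1 / (3).
R2 ← R2 + 6·R1.
R3 ← R3 − 2·R1.
R4 ← R4 + 2·R1.
R2 ← R2 / (2).
R1 ← R1 − 4/3·R2.
R3 ← R3 + 8/3·R2.
R4 ← R4 + 16/3·R2.
R3 ← R3 / (11/3).
R1 ← R1 + 4/3·R3.
R2 ← R2 − 3/2·R3.
R4 ← R4 − 22/3·R3.
R4 reduces to 0 = 0, so the extra equation is consistent.
Reading off the reduced rows gives m = -4, n = -5, p = 2.

m = -4, n = -5, p = 2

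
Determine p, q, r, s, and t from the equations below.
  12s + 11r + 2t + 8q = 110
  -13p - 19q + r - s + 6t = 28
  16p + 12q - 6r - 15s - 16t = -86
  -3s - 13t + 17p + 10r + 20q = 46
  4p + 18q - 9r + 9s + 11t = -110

p = -2, q = -2, r = 6, s = 6, t = -6

Row-reduce the augmented matrix:
Swap R1 and R2.
R1 ← R1 / (-13).
R3 ← R3 − 16·R1.
R4 ← R4 − 17·R1.
R5 ← R5 − 4·R1.
R2 ← R2 / (8).
R1 ← R1 − 19/13·R2.
R3 ← R3 + 148/13·R2.
R4 ← R4 + 63/13·R2.
R5 ← R5 − 158/13·R2.
R3 ← R3 / (283/26).
R1 ← R1 + 217/104·R3.
R2 ← R2 − 11/8·R3.
R4 ← R4 − 1869/104·R3.
R5 ← R5 + 1321/52·R3.
R4 ← R4 / (1771/1132).
R1 ← R1 + 2211/1132·R4.
R2 ← R2 − 1577/1132·R4.
R3 ← R3 − 22/283·R4.
R5 ← R5 + 4281/566·R4.
R5 ← R5 / (41325/1771).
R1 ← R1 − 811/161·R5.
R2 ← R2 + 7071/1771·R5.
R3 ← R3 + 130/161·R5.
R4 ← R4 − 6320/1771·R5.
Reading off the reduced rows gives p = -2, q = -2, r = 6, s = 6, t = -6.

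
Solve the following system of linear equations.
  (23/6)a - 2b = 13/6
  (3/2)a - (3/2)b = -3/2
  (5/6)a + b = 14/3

no solution

Row-reduce:
R1 ← R1 / (23/6).
R2 ← R2 − 3/2·R1.
R3 ← R3 − 5/6·R1.
R2 ← R2 / (-33/46).
R1 ← R1 + 12/23·R2.
R3 ← R3 − 33/23·R2.
Row 3 reduces to 0 = -1/2, a contradiction. The system is inconsistent.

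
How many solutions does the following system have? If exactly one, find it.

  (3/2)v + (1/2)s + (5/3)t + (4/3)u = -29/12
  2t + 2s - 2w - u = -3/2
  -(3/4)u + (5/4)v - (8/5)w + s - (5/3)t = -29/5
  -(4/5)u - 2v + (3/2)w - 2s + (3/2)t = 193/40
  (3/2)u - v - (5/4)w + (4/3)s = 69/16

Row-reduce the augmented matrix:
R1 ← R1 / (4/3).
R2 ← R2 + 1·R1.
R3 ← R3 + 3/4·R1.
R4 ← R4 + 4/5·R1.
R5 ← R5 − 3/2·R1.
R2 ← R2 / (9/8).
R1 ← R1 − 9/8·R2.
R3 ← R3 − 67/32·R2.
R4 ← R4 + 11/10·R2.
R5 ← R5 + 43/16·R2.
R3 ← R3 / (191/90).
R1 ← R1 − 2·R3.
R2 ← R2 + 16/9·R3.
R4 ← R4 + 41/90·R3.
R5 ← R5 + 217/36·R3.
R4 ← R4 / (-197/3820).
R1 ← R1 − 183/191·R4.
R2 ← R2 + 99/191·R4.
R3 ← R3 + 565/382·R4.
R5 ← R5 + 11327/4584·R4.
R5 ← R5 / (-1529735/7092).
R1 ← R1 − 16320/197·R5.
R2 ← R2 + 26732/591·R5.
R3 ← R3 + 73465/591·R5.
R4 ← R4 + 48394/591·R5.
Reading off the reduced rows gives u = 1, v = -3, w = 7/4, s = 3/2, t = 0.

u = 1, v = -3, w = 7/4, s = 3/2, t = 0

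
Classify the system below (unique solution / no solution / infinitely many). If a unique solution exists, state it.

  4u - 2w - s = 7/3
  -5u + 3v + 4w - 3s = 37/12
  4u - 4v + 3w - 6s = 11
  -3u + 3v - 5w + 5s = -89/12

Row-reduce the augmented matrix:
R1 ← R1 / (4).
R2 ← R2 + 5·R1.
R3 ← R3 − 4·R1.
R4 ← R4 + 3·R1.
R2 ← R2 / (3).
R3 ← R3 + 4·R2.
R4 ← R4 − 3·R2.
R3 ← R3 / (7).
R1 ← R1 + 1/2·R3.
R2 ← R2 − 1/2·R3.
R4 ← R4 + 8·R3.
R4 ← R4 / (-155/42).
R1 ← R1 + 85/84·R4.
R2 ← R2 + 55/84·R4.
R3 ← R3 + 32/21·R4.
Reading off the reduced rows gives u = -1/4, v = -1/2, w = -2/3, s = -2.

u = -1/4, v = -1/2, w = -2/3, s = -2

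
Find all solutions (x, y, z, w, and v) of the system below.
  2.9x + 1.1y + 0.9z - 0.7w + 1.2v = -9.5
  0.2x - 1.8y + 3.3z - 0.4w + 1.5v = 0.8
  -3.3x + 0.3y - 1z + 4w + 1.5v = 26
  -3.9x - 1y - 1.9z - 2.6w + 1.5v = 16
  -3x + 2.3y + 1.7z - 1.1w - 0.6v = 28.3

x = -6, y = 4, z = 2, w = 1, v = 2

Row-reduce the augmented matrix:
R1 ← R1 / (29/10).
R2 ← R2 − 1/5·R1.
R3 ← R3 + 33/10·R1.
R4 ← R4 + 39/10·R1.
R5 ← R5 + 3·R1.
R2 ← R2 / (-272/145).
R1 ← R1 − 11/29·R2.
R3 ← R3 − 45/29·R2.
R4 ← R4 − 139/290·R2.
R5 ← R5 − 997/290·R2.
R3 ← R3 / (7351/2720).
R1 ← R1 − 525/544·R3.
R2 ← R2 + 939/544·R3.
R4 ← R4 − 749/5440·R3.
R5 ← R5 − 9319/1088·R3.
R4 ← R4 / (-555681/147020).
R1 ← R1 + 19885/14702·R4.
R2 ← R2 − 30105/14702·R4.
R3 ← R3 − 7922/7351·R4.
R5 ← R5 + 344007/29404·R4.
R5 ← R5 / (-18227169/926135).
R1 ← R1 + 354112/185227·R5.
R2 ← R2 − 665913/185227·R5.
R3 ← R3 − 449455/185227·R5.
R4 ← R4 + 160262/185227·R5.
Reading off the reduced rows gives x = -6, y = 4, z = 2, w = 1, v = 2.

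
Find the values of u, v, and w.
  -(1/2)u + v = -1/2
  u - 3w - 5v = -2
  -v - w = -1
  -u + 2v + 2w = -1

u = 3, v = 1, w = 0

Row-reduce the augmented matrix:
R1 ← R1 / (-1/2).
R2 ← R2 − 1·R1.
R4 ← R4 + 1·R1.
R2 ← R2 / (-3).
R1 ← R1 + 2·R2.
R3 ← R3 + 1·R2.
Swap R3 and R4.
R3 ← R3 / (2).
R1 ← R1 − 2·R3.
R2 ← R2 − 1·R3.
R4 reduces to 0 = 0, so the extra equation is consistent.
Reading off the reduced rows gives u = 3, v = 1, w = 0.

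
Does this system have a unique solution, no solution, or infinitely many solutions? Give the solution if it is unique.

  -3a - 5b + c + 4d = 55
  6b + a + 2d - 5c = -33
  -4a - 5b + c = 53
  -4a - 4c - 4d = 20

a = -6, b = -6, c = -1, d = 2

Row-reduce the augmented matrix:
R1 ← R1 / (-3).
R2 ← R2 − 1·R1.
R3 ← R3 + 4·R1.
R4 ← R4 + 4·R1.
R2 ← R2 / (13/3).
R1 ← R1 − 5/3·R2.
R3 ← R3 − 5/3·R2.
R4 ← R4 − 20/3·R2.
R3 ← R3 / (19/13).
R1 ← R1 − 19/13·R3.
R2 ← R2 + 14/13·R3.
R4 ← R4 − 24/13·R3.
R4 ← R4 / (-116/19).
R1 ← R1 − 4·R4.
R2 ← R2 + 78/19·R4.
R3 ← R3 + 86/19·R4.
Reading off the reduced rows gives a = -6, b = -6, c = -1, d = 2.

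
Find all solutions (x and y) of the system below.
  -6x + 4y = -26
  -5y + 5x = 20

Row-reduce the augmented matrix:
R1 ← R1 / (-6).
R2 ← R2 − 5·R1.
R2 ← R2 / (-5/3).
R1 ← R1 + 2/3·R2.
Reading off the reduced rows gives x = 5, y = 1.

x = 5, y = 1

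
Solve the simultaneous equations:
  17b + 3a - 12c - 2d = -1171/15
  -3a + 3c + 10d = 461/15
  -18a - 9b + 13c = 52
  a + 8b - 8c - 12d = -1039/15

a = 1/3, b = -12/5, c = 14/5, d = 7/3

Row-reduce the augmented matrix:
R1 ← R1 / (3).
R2 ← R2 + 3·R1.
R3 ← R3 + 18·R1.
R4 ← R4 − 1·R1.
R2 ← R2 / (17).
R1 ← R1 − 17/3·R2.
R3 ← R3 − 93·R2.
R4 ← R4 − 7/3·R2.
R3 ← R3 / (-166/17).
R1 ← R1 + 1·R3.
R2 ← R2 + 9/17·R3.
R4 ← R4 + 47/17·R3.
R4 ← R4 / (836/249).
R1 ← R1 − 592/249·R4.
R2 ← R2 − 290/83·R4.
R3 ← R3 − 474/83·R4.
Reading off the reduced rows gives a = 1/3, b = -12/5, c = 14/5, d = 7/3.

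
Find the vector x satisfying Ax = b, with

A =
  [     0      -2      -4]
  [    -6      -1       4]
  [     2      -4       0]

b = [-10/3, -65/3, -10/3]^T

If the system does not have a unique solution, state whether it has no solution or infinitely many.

x_1 = 3, x_2 = 7/3, x_3 = -1/3

Row-reduce the augmented matrix:
Swap R1 and R2.
R1 ← R1 / (-6).
R3 ← R3 − 2·R1.
R2 ← R2 / (-2).
R1 ← R1 − 1/6·R2.
R3 ← R3 + 13/3·R2.
R3 ← R3 / (10).
R1 ← R1 + 1·R3.
R2 ← R2 − 2·R3.
Reading off the reduced rows gives x_1 = 3, x_2 = 7/3, x_3 = -1/3.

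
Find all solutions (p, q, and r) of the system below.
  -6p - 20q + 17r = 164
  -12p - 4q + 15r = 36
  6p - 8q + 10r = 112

p = 4, q = -6, r = 4

Row-reduce the augmented matrix:
R1 ← R1 / (-6).
R2 ← R2 + 12·R1.
R3 ← R3 − 6·R1.
R2 ← R2 / (36).
R1 ← R1 − 10/3·R2.
R3 ← R3 + 28·R2.
R3 ← R3 / (110/9).
R1 ← R1 + 29/27·R3.
R2 ← R2 + 19/36·R3.
Reading off the reduced rows gives p = 4, q = -6, r = 4.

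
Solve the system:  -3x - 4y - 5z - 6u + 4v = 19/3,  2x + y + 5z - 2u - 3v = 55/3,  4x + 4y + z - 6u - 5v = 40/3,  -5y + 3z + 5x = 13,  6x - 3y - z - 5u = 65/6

x = -2/3, y = -5/3, z = 8/3, u = -5/2, v = -1

Row-reduce the augmented matrix:
R1 ← R1 / (-3).
R2 ← R2 − 2·R1.
R3 ← R3 − 4·R1.
R4 ← R4 − 5·R1.
R5 ← R5 − 6·R1.
R2 ← R2 / (-5/3).
R1 ← R1 − 4/3·R2.
R3 ← R3 + 4/3·R2.
R4 ← R4 + 35/3·R2.
R5 ← R5 + 11·R2.
R3 ← R3 / (-7).
R1 ← R1 − 3·R3.
R2 ← R2 + 1·R3.
R4 ← R4 + 17·R3.
R5 ← R5 + 22·R3.
R4 ← R4 / (1902/35).
R1 ← R1 + 236/35·R4.
R2 ← R2 − 172/35·R4.
R3 ← R3 − 46/35·R4.
R5 ← R5 − 1803/35·R4.
R5 ← R5 / (369/317).
R1 ← R1 + 129/317·R5.
R2 ← R2 + 180/317·R5.
R3 ← R3 + 85/317·R5.
R4 ← R4 − 44/317·R5.
Reading off the reduced rows gives x = -2/3, y = -5/3, z = 8/3, u = -5/2, v = -1.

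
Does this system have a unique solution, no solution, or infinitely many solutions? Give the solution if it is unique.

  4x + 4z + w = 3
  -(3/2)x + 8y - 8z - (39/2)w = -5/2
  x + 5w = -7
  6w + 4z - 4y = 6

Row-reduce:
R1 ← R1 / (4).
R2 ← R2 + 3/2·R1.
R3 ← R3 − 1·R1.
R2 ← R2 / (8).
R4 ← R4 + 4·R2.
R3 ← R3 / (-1).
R1 ← R1 − 1·R3.
R2 ← R2 + 13/16·R3.
R4 ← R4 − 3/4·R3.
Row 4 reduces to 0 = -1/2, a contradiction. The system is inconsistent.

no solution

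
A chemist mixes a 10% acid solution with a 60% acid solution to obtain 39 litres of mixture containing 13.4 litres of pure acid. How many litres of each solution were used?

litres of solution A: 20, litres of solution B: 19

Let a = litres of solution A, b = litres of solution B.
  a + b = 39
  (1/10)a + (3/5)b = 67/5
Row-reduce the augmented matrix:
R2 ← R2 − 1/10·R1.
R2 ← R2 / (1/2).
R1 ← R1 − 1·R2.
Reading off the reduced rows gives a = 20, b = 19.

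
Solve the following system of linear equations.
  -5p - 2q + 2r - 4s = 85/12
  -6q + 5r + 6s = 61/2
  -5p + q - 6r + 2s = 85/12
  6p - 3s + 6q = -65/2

p = -7/4, q = -8/3, r = 1/2, s = 2

Row-reduce the augmented matrix:
R1 ← R1 / (-5).
R3 ← R3 + 5·R1.
R4 ← R4 − 6·R1.
R2 ← R2 / (-6).
R1 ← R1 − 2/5·R2.
R3 ← R3 − 3·R2.
R4 ← R4 − 18/5·R2.
R3 ← R3 / (-11/2).
R1 ← R1 + 1/15·R3.
R2 ← R2 + 5/6·R3.
R4 ← R4 − 27/5·R3.
R4 ← R4 / (51/11).
R1 ← R1 − 12/11·R4.
R2 ← R2 + 26/11·R4.
R3 ← R3 + 18/11·R4.
Reading off the reduced rows gives p = -7/4, q = -8/3, r = 1/2, s = 2.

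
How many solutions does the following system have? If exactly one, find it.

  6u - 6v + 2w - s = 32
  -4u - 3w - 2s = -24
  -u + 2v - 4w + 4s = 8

Row-reduce:
R1 ← R1 / (6).
R2 ← R2 + 4·R1.
R3 ← R3 + 1·R1.
R2 ← R2 / (-4).
R1 ← R1 + 1·R2.
R3 ← R3 − 1·R2.
R3 ← R3 / (-49/12).
R1 ← R1 − 3/4·R3.
R2 ← R2 − 5/12·R3.
Rank is 3 with 4 unknowns, leaving s free.

infinitely many solutions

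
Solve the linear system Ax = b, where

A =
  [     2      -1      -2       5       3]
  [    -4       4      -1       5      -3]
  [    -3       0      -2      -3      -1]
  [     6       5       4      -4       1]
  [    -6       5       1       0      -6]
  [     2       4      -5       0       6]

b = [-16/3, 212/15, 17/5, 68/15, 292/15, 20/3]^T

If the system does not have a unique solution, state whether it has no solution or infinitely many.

Row-reduce the augmented matrix:
R1 ← R1 / (2).
R2 ← R2 + 4·R1.
R3 ← R3 + 3·R1.
R4 ← R4 − 6·R1.
R5 ← R5 + 6·R1.
R6 ← R6 − 2·R1.
R2 ← R2 / (2).
R1 ← R1 + 1/2·R2.
R3 ← R3 + 3/2·R2.
R4 ← R4 − 8·R2.
R5 ← R5 − 2·R2.
R6 ← R6 − 5·R2.
R3 ← R3 / (-35/4).
R1 ← R1 + 9/4·R3.
R2 ← R2 + 5/2·R3.
R4 ← R4 − 30·R3.
R6 ← R6 − 19/2·R3.
R4 ← R4 / (-25).
R1 ← R1 − 11/5·R4.
R2 ← R2 − 3·R4.
R3 ← R3 + 9/5·R4.
R6 ← R6 + 127/5·R4.
Swap R5 and R6.
R5 ← R5 / (1779/875).
R1 ← R1 − 653/875·R5.
R2 ← R2 + 31/175·R5.
R3 ← R3 + 557/875·R5.
R4 ← R4 − 2/175·R5.
R6 reduces to 0 = 0, so the extra equation is consistent.
Reading off the reduced rows gives x_1 = -9/5, x_2 = 12/5, x_3 = 2/3, x_4 = 0, x_5 = 2/3.

x_1 = -9/5, x_2 = 12/5, x_3 = 2/3, x_4 = 0, x_5 = 2/3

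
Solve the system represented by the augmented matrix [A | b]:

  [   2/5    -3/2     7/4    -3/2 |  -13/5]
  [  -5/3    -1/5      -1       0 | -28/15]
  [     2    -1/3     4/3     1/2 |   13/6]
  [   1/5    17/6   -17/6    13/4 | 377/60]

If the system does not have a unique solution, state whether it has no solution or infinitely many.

infinitely many solutions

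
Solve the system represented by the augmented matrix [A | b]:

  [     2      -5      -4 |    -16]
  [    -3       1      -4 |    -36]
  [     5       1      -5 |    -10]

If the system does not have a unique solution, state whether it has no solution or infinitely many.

Row-reduce the augmented matrix:
R1 ← R1 / (2).
R2 ← R2 + 3·R1.
R3 ← R3 − 5·R1.
R2 ← R2 / (-13/2).
R1 ← R1 + 5/2·R2.
R3 ← R3 − 27/2·R2.
R3 ← R3 / (-205/13).
R1 ← R1 − 24/13·R3.
R2 ← R2 − 20/13·R3.
Reading off the reduced rows gives x_1 = 4, x_2 = 0, x_3 = 6.

x_1 = 4, x_2 = 0, x_3 = 6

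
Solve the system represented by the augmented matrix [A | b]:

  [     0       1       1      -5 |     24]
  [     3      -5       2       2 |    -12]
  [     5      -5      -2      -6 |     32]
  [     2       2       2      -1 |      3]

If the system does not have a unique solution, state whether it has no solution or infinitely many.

Row-reduce the augmented matrix:
Swap R1 and R2.
R1 ← R1 / (3).
R3 ← R3 − 5·R1.
R4 ← R4 − 2·R1.
R1 ← R1 + 5/3·R2.
R3 ← R3 − 10/3·R2.
R4 ← R4 − 16/3·R2.
R3 ← R3 / (-26/3).
R1 ← R1 − 7/3·R3.
R2 ← R2 − 1·R3.
R4 ← R4 + 14/3·R3.
R4 ← R4 / (265/13).
R1 ← R1 + 74/13·R4.
R2 ← R2 + 54/13·R4.
R3 ← R3 + 11/13·R4.
Reading off the reduced rows gives x_1 = 0, x_2 = 0, x_3 = -1, x_4 = -5.

x_1 = 0, x_2 = 0, x_3 = -1, x_4 = -5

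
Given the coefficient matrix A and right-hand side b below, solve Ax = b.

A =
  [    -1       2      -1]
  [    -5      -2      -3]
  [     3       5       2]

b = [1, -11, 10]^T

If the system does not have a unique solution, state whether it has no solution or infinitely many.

Row-reduce the augmented matrix:
R1 ← R1 / (-1).
R2 ← R2 + 5·R1.
R3 ← R3 − 3·R1.
R2 ← R2 / (-12).
R1 ← R1 + 2·R2.
R3 ← R3 − 11·R2.
R3 ← R3 / (5/6).
R1 ← R1 − 2/3·R3.
R2 ← R2 + 1/6·R3.
Reading off the reduced rows gives x_1 = 3, x_2 = 1, x_3 = -2.

x_1 = 3, x_2 = 1, x_3 = -2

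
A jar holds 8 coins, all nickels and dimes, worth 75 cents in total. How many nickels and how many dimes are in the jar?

nickels: 1, dimes: 7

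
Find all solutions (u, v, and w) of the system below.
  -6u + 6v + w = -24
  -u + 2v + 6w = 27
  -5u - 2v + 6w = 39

Row-reduce the augmented matrix:
R1 ← R1 / (-6).
R2 ← R2 + 1·R1.
R3 ← R3 + 5·R1.
R1 ← R1 + 1·R2.
R3 ← R3 + 7·R2.
R3 ← R3 / (46).
R1 ← R1 − 17/3·R3.
R2 ← R2 − 35/6·R3.
Reading off the reduced rows gives u = 1, v = -4, w = 6.

u = 1, v = -4, w = 6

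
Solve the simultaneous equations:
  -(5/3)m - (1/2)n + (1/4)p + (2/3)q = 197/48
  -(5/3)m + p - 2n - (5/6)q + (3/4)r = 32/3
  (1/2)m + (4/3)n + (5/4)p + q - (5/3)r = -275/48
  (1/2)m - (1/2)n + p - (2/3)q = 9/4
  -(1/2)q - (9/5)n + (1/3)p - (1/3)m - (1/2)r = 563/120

Row-reduce the augmented matrix:
R1 ← R1 / (-5/3).
R2 ← R2 + 5/3·R1.
R3 ← R3 − 1/2·R1.
R4 ← R4 − 1/2·R1.
R5 ← R5 + 1/3·R1.
R2 ← R2 / (-3/2).
R1 ← R1 − 3/10·R2.
R3 ← R3 − 71/60·R2.
R4 ← R4 + 13/20·R2.
R5 ← R5 + 17/10·R2.
R3 ← R3 / (23/12).
R2 ← R2 + 1/2·R3.
R4 ← R4 − 3/4·R3.
R5 ← R5 + 17/30·R3.
R4 ← R4 / (61/345).
R1 ← R1 + 7/10·R4.
R2 ← R2 − 231/230·R4.
R3 ← R3 − 1/115·R4.
R5 ← R5 − 3697/3450·R4.
R5 ← R5 / (-1371/610).
R1 ← R1 − 129/244·R5.
R2 ← R2 + 323/244·R5.
R3 ← R3 + 69/122·R5.
R4 ← R4 − 33/61·R5.
Reading off the reduced rows gives m = -1, n = -3, p = 7/4, q = 3/4, r = 5/2.

m = -1, n = -3, p = 7/4, q = 3/4, r = 5/2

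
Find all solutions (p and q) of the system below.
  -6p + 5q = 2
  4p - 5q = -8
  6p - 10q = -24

no solution

Row-reduce:
R1 ← R1 / (-6).
R2 ← R2 − 4·R1.
R3 ← R3 − 6·R1.
R2 ← R2 / (-5/3).
R1 ← R1 + 5/6·R2.
R3 ← R3 + 5·R2.
Row 3 reduces to 0 = -2, a contradiction. The system is inconsistent.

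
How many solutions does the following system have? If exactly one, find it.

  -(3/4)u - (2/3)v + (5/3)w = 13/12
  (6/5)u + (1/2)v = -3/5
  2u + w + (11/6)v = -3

u = 1/3, v = -2, w = 0

Row-reduce the augmented matrix:
R1 ← R1 / (-3/4).
R2 ← R2 − 6/5·R1.
R3 ← R3 − 2·R1.
R2 ← R2 / (-17/30).
R1 ← R1 − 8/9·R2.
R3 ← R3 − 1/18·R2.
R3 ← R3 / (97/17).
R1 ← R1 − 100/51·R3.
R2 ← R2 + 80/17·R3.
Reading off the reduced rows gives u = 1/3, v = -2, w = 0.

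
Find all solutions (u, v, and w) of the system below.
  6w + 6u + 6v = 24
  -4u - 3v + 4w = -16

Row-reduce:
R1 ← R1 / (6).
R2 ← R2 + 4·R1.
R1 ← R1 − 1·R2.
Rank is 2 with 3 unknowns, leaving w free.

infinitely many solutions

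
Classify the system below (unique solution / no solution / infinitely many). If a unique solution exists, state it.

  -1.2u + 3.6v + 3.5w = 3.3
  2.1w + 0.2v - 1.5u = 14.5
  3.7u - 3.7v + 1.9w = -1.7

u = -6, v = -4, w = 3

Row-reduce the augmented matrix:
R1 ← R1 / (-6/5).
R2 ← R2 + 3/2·R1.
R3 ← R3 − 37/10·R1.
R2 ← R2 / (-43/10).
R1 ← R1 + 3·R2.
R3 ← R3 − 37/5·R2.
R3 ← R3 / (45287/5160).
R1 ← R1 + 343/258·R3.
R2 ← R2 − 91/172·R3.
Reading off the reduced rows gives u = -6, v = -4, w = 3.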